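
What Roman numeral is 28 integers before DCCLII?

DCCLII = 752
752 - 28 = 724

DCCXXIV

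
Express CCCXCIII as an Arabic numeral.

CCCXCIII: C=100, C=100, C=100, XC=90, I=1, I=1, I=1
100 + 100 + 100 + 90 + 1 + 1 + 1 = 393

393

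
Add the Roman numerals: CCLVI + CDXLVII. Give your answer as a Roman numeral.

CCLVI = 256
CDXLVII = 447
256 + 447 = 703

DCCIII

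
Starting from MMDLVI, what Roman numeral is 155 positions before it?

MMDLVI = 2556
2556 - 155 = 2401

MMCDI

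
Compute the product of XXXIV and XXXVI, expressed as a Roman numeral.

XXXIV = 34
XXXVI = 36
34 × 36 = 1224

MCCXXIV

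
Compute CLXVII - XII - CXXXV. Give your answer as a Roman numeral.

CLXVII = 167, XII = 12, CXXXV = 135
167 - 12 = 155
155 - 135 = 20

XX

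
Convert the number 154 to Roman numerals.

Convert 154 to Roman numerals:
  154 contains 1×100 (C)
  54 contains 1×50 (L)
  4 contains 1×4 (IV)

CLIV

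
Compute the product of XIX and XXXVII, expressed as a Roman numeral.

XIX = 19
XXXVII = 37
19 × 37 = 703

DCCIII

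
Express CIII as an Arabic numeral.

CIII: C=100, I=1, I=1, I=1
100 + 1 + 1 + 1 = 103

103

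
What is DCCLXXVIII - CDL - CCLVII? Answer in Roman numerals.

DCCLXXVIII = 778, CDL = 450, CCLVII = 257
778 - 450 = 328
328 - 257 = 71

LXXI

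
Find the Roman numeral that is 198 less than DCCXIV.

DCCXIV = 714
714 - 198 = 516

DXVI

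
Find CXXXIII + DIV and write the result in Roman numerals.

CXXXIII = 133
DIV = 504
133 + 504 = 637

DCXXXVII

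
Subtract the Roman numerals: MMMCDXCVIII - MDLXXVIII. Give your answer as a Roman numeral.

MMMCDXCVIII = 3498
MDLXXVIII = 1578
3498 - 1578 = 1920

MCMXX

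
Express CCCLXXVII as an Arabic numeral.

CCCLXXVII: C=100, C=100, C=100, L=50, X=10, X=10, V=5, I=1, I=1
100 + 100 + 100 + 50 + 10 + 10 + 5 + 1 + 1 = 377

377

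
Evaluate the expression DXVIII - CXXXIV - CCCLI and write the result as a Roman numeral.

DXVIII = 518, CXXXIV = 134, CCCLI = 351
518 - 134 = 384
384 - 351 = 33

XXXIII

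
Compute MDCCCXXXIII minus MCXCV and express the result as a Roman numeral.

MDCCCXXXIII = 1833
MCXCV = 1195
1833 - 1195 = 638

DCXXXVIII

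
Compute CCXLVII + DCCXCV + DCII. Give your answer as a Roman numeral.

CCXLVII = 247, DCCXCV = 795, DCII = 602
247 + 795 = 1042
1042 + 602 = 1644

MDCXLIV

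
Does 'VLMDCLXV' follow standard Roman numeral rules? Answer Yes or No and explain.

'VLMDCLXV': V should not appear more than once

No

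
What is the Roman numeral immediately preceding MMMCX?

MMMCX = 3110, so the previous integer is 3110 - 1 = 3109

MMMCIX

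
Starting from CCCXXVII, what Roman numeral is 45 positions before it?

CCCXXVII = 327
327 - 45 = 282

CCLXXXII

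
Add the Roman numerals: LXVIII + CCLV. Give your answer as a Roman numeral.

LXVIII = 68
CCLV = 255
68 + 255 = 323

CCCXXIII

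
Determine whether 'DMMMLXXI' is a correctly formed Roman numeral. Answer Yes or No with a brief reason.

'DMMMLXXI': Invalid subtractive combination: DM

No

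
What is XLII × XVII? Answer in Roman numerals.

XLII = 42
XVII = 17
42 × 17 = 714

DCCXIV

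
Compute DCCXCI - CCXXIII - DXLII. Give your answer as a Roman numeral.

DCCXCI = 791, CCXXIII = 223, DXLII = 542
791 - 223 = 568
568 - 542 = 26

XXVI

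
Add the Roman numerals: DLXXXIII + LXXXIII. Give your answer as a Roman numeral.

DLXXXIII = 583
LXXXIII = 83
583 + 83 = 666

DCLXVI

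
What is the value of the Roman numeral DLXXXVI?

DLXXXVI: D=500, L=50, X=10, X=10, X=10, V=5, I=1
500 + 50 + 10 + 10 + 10 + 5 + 1 = 586

586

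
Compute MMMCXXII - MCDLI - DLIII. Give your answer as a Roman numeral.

MMMCXXII = 3122, MCDLI = 1451, DLIII = 553
3122 - 1451 = 1671
1671 - 553 = 1118

MCXVIII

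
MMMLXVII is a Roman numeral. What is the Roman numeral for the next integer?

MMMLXVII = 3067, so the next integer is 3067 + 1 = 3068

MMMLXVIII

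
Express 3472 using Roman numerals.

Convert 3472 to Roman numerals:
  3472 contains 3×1000 (MMM)
  472 contains 1×400 (CD)
  72 contains 1×50 (L)
  22 contains 2×10 (XX)
  2 contains 2×1 (II)

MMMCDLXXII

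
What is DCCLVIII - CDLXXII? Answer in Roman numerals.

DCCLVIII = 758
CDLXXII = 472
758 - 472 = 286

CCLXXXVI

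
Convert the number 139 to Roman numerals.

Convert 139 to Roman numerals:
  139 contains 1×100 (C)
  39 contains 3×10 (XXX)
  9 contains 1×9 (IX)

CXXXIX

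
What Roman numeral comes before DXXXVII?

DXXXVII = 537, so the previous integer is 537 - 1 = 536

DXXXVI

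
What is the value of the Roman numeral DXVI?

DXVI: D=500, X=10, V=5, I=1
500 + 10 + 5 + 1 = 516

516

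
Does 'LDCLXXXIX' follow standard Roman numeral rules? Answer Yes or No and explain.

'LDCLXXXIX': L should not appear more than once

No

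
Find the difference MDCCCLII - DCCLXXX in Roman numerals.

MDCCCLII = 1852
DCCLXXX = 780
1852 - 780 = 1072

MLXXII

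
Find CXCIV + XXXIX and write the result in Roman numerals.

CXCIV = 194
XXXIX = 39
194 + 39 = 233

CCXXXIII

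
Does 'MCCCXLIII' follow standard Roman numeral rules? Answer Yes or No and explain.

'MCCCXLIII': Check the rules: uses only the symbols I, V, X, L, C, D, M; no symbol is repeated more than three times in a row; V, L and D each appear at most once; the only place a smaller symbol precedes a larger one is the allowed subtractive pair XL, the symbol right after such a pair (if any) is smaller than the pair's first symbol, and otherwise the values never increase from left to right. Value: M (1000) + C (100) + C (100) + C (100) + XL (40) + I (1) + I (1) + I (1) = 1343. So it is a valid standard Roman numeral.

Yes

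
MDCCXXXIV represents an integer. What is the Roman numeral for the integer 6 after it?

MDCCXXXIV = 1734
1734 + 6 = 1740

MDCCXL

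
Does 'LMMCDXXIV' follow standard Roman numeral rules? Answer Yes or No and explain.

'LMMCDXXIV': Invalid subtractive combination: LM

No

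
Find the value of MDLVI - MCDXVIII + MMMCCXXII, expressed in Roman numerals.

MDLVI = 1556, MCDXVIII = 1418, MMMCCXXII = 3222
1556 - 1418 = 138
138 + 3222 = 3360

MMMCCCLX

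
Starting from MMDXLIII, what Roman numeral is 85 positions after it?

MMDXLIII = 2543
2543 + 85 = 2628

MMDCXXVIII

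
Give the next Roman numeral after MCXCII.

MCXCII = 1192; next is 1193

MCXCIII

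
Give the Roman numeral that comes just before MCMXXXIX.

MCMXXXIX = 1939, so the previous integer is 1939 - 1 = 1938

MCMXXXVIII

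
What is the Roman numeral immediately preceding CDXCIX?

CDXCIX = 499, so the previous integer is 499 - 1 = 498

CDXCVIII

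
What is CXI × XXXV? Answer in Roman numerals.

CXI = 111
XXXV = 35
111 × 35 = 3885

MMMDCCCLXXXV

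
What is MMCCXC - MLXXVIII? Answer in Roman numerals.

MMCCXC = 2290
MLXXVIII = 1078
2290 - 1078 = 1212

MCCXII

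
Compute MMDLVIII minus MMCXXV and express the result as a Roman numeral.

MMDLVIII = 2558
MMCXXV = 2125
2558 - 2125 = 433

CDXXXIII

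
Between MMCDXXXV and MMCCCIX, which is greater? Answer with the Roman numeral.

MMCDXXXV = 2435
MMCCCIX = 2309
2435 is larger

MMCDXXXV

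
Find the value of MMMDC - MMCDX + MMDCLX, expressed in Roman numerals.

MMMDC = 3600, MMCDX = 2410, MMDCLX = 2660
3600 - 2410 = 1190
1190 + 2660 = 3850

MMMDCCCL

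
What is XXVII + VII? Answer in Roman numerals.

XXVII = 27
VII = 7
27 + 7 = 34

XXXIV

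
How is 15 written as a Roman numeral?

Convert 15 to Roman numerals:
  15 contains 1×10 (X)
  5 contains 1×5 (V)

XV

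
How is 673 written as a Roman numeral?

Convert 673 to Roman numerals:
  673 contains 1×500 (D)
  173 contains 1×100 (C)
  73 contains 1×50 (L)
  23 contains 2×10 (XX)
  3 contains 3×1 (III)

DCLXXIII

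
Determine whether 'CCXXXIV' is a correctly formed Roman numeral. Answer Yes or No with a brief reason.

'CCXXXIV': Check the rules: uses only the symbols I, V, X, L, C, D, M; no symbol is repeated more than three times in a row; V, L and D each appear at most once; the only place a smaller symbol precedes a larger one is the allowed subtractive pair IV, the symbol right after such a pair (if any) is smaller than the pair's first symbol, and otherwise the values never increase from left to right. Value: C (100) + C (100) + X (10) + X (10) + X (10) + IV (4) = 234. So it is a valid standard Roman numeral.

Yes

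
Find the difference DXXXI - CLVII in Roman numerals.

DXXXI = 531
CLVII = 157
531 - 157 = 374

CCCLXXIV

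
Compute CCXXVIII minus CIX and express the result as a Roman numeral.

CCXXVIII = 228
CIX = 109
228 - 109 = 119

CXIX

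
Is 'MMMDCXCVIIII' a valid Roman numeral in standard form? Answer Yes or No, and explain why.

'MMMDCXCVIIII': More than 3 consecutive I's

No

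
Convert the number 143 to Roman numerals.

Convert 143 to Roman numerals:
  143 contains 1×100 (C)
  43 contains 1×40 (XL)
  3 contains 3×1 (III)

CXLIII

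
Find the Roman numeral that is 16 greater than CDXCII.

CDXCII = 492
492 + 16 = 508

DVIII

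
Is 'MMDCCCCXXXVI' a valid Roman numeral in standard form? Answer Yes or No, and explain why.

'MMDCCCCXXXVI': More than 3 consecutive C's

No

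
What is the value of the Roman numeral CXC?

CXC: C=100, XC=90
100 + 90 = 190

190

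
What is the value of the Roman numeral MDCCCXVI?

MDCCCXVI: M=1000, D=500, C=100, C=100, C=100, X=10, V=5, I=1
1000 + 500 + 100 + 100 + 100 + 10 + 5 + 1 = 1816

1816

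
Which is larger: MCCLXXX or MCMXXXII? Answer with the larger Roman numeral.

MCCLXXX = 1280
MCMXXXII = 1932
1932 is larger

MCMXXXII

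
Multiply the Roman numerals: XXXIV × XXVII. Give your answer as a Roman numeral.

XXXIV = 34
XXVII = 27
34 × 27 = 918

CMXVIII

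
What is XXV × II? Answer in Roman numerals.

XXV = 25
II = 2
25 × 2 = 50

L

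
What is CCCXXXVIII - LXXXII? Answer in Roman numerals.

CCCXXXVIII = 338
LXXXII = 82
338 - 82 = 256

CCLVI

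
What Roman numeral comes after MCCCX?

MCCCX = 1310, so the next integer is 1310 + 1 = 1311

MCCCXI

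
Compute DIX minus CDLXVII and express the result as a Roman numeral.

DIX = 509
CDLXVII = 467
509 - 467 = 42

XLII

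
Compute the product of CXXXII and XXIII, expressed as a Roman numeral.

CXXXII = 132
XXIII = 23
132 × 23 = 3036

MMMXXXVI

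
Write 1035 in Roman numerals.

Convert 1035 to Roman numerals:
  1035 contains 1×1000 (M)
  35 contains 3×10 (XXX)
  5 contains 1×5 (V)

MXXXV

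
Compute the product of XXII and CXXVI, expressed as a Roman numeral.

XXII = 22
CXXVI = 126
22 × 126 = 2772

MMDCCLXXII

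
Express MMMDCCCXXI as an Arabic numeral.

MMMDCCCXXI: M=1000, M=1000, M=1000, D=500, C=100, C=100, C=100, X=10, X=10, I=1
1000 + 1000 + 1000 + 500 + 100 + 100 + 100 + 10 + 10 + 1 = 3821

3821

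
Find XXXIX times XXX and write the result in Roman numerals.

XXXIX = 39
XXX = 30
39 × 30 = 1170

MCLXX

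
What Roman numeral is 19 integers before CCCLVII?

CCCLVII = 357
357 - 19 = 338

CCCXXXVIII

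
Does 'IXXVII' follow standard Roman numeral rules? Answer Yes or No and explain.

'IXXVII': I (position 1) comes before the larger symbol X (position 3) without being directly in front of it as a subtractive pair; apart from IV, IX, XL, XC, CD and CM, symbols must go from largest to smallest

No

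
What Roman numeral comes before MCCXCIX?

MCCXCIX = 1299, so the previous integer is 1299 - 1 = 1298

MCCXCVIII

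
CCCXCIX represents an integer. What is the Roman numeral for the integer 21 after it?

CCCXCIX = 399
399 + 21 = 420

CDXX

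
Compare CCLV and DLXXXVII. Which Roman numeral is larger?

CCLV = 255
DLXXXVII = 587
587 is larger

DLXXXVII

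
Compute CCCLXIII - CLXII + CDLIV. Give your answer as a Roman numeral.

CCCLXIII = 363, CLXII = 162, CDLIV = 454
363 - 162 = 201
201 + 454 = 655

DCLV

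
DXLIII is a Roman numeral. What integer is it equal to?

DXLIII: D=500, XL=40, I=1, I=1, I=1
500 + 40 + 1 + 1 + 1 = 543

543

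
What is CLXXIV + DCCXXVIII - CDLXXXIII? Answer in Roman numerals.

CLXXIV = 174, DCCXXVIII = 728, CDLXXXIII = 483
174 + 728 = 902
902 - 483 = 419

CDXIX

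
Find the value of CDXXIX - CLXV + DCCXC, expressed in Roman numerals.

CDXXIX = 429, CLXV = 165, DCCXC = 790
429 - 165 = 264
264 + 790 = 1054

MLIV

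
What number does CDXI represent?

CDXI: CD=400, X=10, I=1
400 + 10 + 1 = 411

411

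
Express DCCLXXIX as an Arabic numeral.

DCCLXXIX: D=500, C=100, C=100, L=50, X=10, X=10, IX=9
500 + 100 + 100 + 50 + 10 + 10 + 9 = 779

779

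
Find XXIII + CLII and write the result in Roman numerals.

XXIII = 23
CLII = 152
23 + 152 = 175

CLXXV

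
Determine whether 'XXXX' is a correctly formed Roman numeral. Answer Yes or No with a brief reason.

'XXXX': More than 3 consecutive X's

No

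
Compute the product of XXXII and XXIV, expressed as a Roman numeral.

XXXII = 32
XXIV = 24
32 × 24 = 768

DCCLXVIII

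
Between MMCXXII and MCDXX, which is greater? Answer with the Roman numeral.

MMCXXII = 2122
MCDXX = 1420
2122 is larger

MMCXXII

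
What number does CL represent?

CL: C=100, L=50
100 + 50 = 150

150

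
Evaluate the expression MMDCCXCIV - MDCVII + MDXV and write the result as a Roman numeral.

MMDCCXCIV = 2794, MDCVII = 1607, MDXV = 1515
2794 - 1607 = 1187
1187 + 1515 = 2702

MMDCCII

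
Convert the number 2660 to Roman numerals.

Convert 2660 to Roman numerals:
  2660 contains 2×1000 (MM)
  660 contains 1×500 (D)
  160 contains 1×100 (C)
  60 contains 1×50 (L)
  10 contains 1×10 (X)

MMDCLX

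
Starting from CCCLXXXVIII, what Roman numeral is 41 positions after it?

CCCLXXXVIII = 388
388 + 41 = 429

CDXXIX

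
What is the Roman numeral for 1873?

Convert 1873 to Roman numerals:
  1873 contains 1×1000 (M)
  873 contains 1×500 (D)
  373 contains 3×100 (CCC)
  73 contains 1×50 (L)
  23 contains 2×10 (XX)
  3 contains 3×1 (III)

MDCCCLXXIII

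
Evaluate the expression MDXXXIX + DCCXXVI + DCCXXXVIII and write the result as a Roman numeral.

MDXXXIX = 1539, DCCXXVI = 726, DCCXXXVIII = 738
1539 + 726 = 2265
2265 + 738 = 3003

MMMIII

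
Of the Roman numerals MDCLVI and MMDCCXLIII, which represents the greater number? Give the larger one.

MDCLVI = 1656
MMDCCXLIII = 2743
2743 is larger

MMDCCXLIII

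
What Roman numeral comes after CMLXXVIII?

CMLXXVIII = 978, so the next integer is 978 + 1 = 979

CMLXXIX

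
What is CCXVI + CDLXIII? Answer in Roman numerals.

CCXVI = 216
CDLXIII = 463
216 + 463 = 679

DCLXXIX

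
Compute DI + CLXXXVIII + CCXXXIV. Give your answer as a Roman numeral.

DI = 501, CLXXXVIII = 188, CCXXXIV = 234
501 + 188 = 689
689 + 234 = 923

CMXXIII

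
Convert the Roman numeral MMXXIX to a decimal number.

MMXXIX: M=1000, M=1000, X=10, X=10, IX=9
1000 + 1000 + 10 + 10 + 9 = 2029

2029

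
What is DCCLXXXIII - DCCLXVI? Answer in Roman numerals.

DCCLXXXIII = 783
DCCLXVI = 766
783 - 766 = 17

XVII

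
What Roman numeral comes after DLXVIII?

DLXVIII = 568, so the next integer is 568 + 1 = 569

DLXIX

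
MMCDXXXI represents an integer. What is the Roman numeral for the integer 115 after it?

MMCDXXXI = 2431
2431 + 115 = 2546

MMDXLVI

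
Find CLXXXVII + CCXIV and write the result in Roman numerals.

CLXXXVII = 187
CCXIV = 214
187 + 214 = 401

CDI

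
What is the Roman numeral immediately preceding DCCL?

DCCL = 750, so the previous integer is 750 - 1 = 749

DCCXLIX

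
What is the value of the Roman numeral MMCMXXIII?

MMCMXXIII: M=1000, M=1000, CM=900, X=10, X=10, I=1, I=1, I=1
1000 + 1000 + 900 + 10 + 10 + 1 + 1 + 1 = 2923

2923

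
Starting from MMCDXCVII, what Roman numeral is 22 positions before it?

MMCDXCVII = 2497
2497 - 22 = 2475

MMCDLXXV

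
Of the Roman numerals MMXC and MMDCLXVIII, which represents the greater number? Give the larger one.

MMXC = 2090
MMDCLXVIII = 2668
2668 is larger

MMDCLXVIII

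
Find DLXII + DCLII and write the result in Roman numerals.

DLXII = 562
DCLII = 652
562 + 652 = 1214

MCCXIV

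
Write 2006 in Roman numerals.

Convert 2006 to Roman numerals:
  2006 contains 2×1000 (MM)
  6 contains 1×5 (V)
  1 contains 1×1 (I)

MMVI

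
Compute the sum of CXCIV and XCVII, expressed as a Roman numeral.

CXCIV = 194
XCVII = 97
194 + 97 = 291

CCXCI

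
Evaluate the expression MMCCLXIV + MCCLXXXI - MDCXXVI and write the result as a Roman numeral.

MMCCLXIV = 2264, MCCLXXXI = 1281, MDCXXVI = 1626
2264 + 1281 = 3545
3545 - 1626 = 1919

MCMXIX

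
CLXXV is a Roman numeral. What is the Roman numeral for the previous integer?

CLXXV = 175, so the previous integer is 175 - 1 = 174

CLXXIV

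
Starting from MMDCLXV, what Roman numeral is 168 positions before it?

MMDCLXV = 2665
2665 - 168 = 2497

MMCDXCVII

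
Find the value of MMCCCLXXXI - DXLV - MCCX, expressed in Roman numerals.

MMCCCLXXXI = 2381, DXLV = 545, MCCX = 1210
2381 - 545 = 1836
1836 - 1210 = 626

DCXXVI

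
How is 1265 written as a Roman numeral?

Convert 1265 to Roman numerals:
  1265 contains 1×1000 (M)
  265 contains 2×100 (CC)
  65 contains 1×50 (L)
  15 contains 1×10 (X)
  5 contains 1×5 (V)

MCCLXV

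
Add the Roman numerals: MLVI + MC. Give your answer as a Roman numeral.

MLVI = 1056
MC = 1100
1056 + 1100 = 2156

MMCLVI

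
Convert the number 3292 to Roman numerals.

Convert 3292 to Roman numerals:
  3292 contains 3×1000 (MMM)
  292 contains 2×100 (CC)
  92 contains 1×90 (XC)
  2 contains 2×1 (II)

MMMCCXCII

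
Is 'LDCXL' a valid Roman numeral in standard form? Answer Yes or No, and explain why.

'LDCXL': L should not appear more than once

No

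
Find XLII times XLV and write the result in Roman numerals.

XLII = 42
XLV = 45
42 × 45 = 1890

MDCCCXC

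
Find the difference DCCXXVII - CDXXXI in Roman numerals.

DCCXXVII = 727
CDXXXI = 431
727 - 431 = 296

CCXCVI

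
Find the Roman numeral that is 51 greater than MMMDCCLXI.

MMMDCCLXI = 3761
3761 + 51 = 3812

MMMDCCCXII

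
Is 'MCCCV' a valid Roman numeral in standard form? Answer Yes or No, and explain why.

'MCCCV': Check the rules: uses only the symbols I, V, X, L, C, D, M; no symbol is repeated more than three times in a row; V, L and D each appear at most once; no smaller symbol precedes a larger one (values never increase from left to right). Value: M (1000) + C (100) + C (100) + C (100) + V (5) = 1305. So it is a valid standard Roman numeral.

Yes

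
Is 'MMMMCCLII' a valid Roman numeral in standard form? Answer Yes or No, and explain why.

'MMMMCCLII': More than 3 consecutive M's

No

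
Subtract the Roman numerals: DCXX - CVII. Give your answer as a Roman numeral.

DCXX = 620
CVII = 107
620 - 107 = 513

DXIII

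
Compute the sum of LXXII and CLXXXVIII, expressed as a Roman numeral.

LXXII = 72
CLXXXVIII = 188
72 + 188 = 260

CCLX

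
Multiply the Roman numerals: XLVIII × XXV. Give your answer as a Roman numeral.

XLVIII = 48
XXV = 25
48 × 25 = 1200

MCC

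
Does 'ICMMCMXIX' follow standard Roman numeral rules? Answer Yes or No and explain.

'ICMMCMXIX': Invalid subtractive combination: IC

No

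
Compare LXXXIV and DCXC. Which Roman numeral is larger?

LXXXIV = 84
DCXC = 690
690 is larger

DCXC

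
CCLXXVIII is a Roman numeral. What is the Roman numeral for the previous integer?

CCLXXVIII = 278, so the previous integer is 278 - 1 = 277

CCLXXVII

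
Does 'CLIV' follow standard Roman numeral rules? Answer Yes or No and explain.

'CLIV': Check the rules: uses only the symbols I, V, X, L, C, D, M; no symbol is repeated more than three times in a row; V, L and D each appear at most once; the only place a smaller symbol precedes a larger one is the allowed subtractive pair IV, the symbol right after such a pair (if any) is smaller than the pair's first symbol, and otherwise the values never increase from left to right. Value: C (100) + L (50) + IV (4) = 154. So it is a valid standard Roman numeral.

Yes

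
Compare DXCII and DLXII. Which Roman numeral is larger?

DXCII = 592
DLXII = 562
592 is larger

DXCII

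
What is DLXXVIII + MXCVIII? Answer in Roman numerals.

DLXXVIII = 578
MXCVIII = 1098
578 + 1098 = 1676

MDCLXXVI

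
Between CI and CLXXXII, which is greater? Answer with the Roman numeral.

CI = 101
CLXXXII = 182
182 is larger

CLXXXII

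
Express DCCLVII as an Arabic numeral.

DCCLVII: D=500, C=100, C=100, L=50, V=5, I=1, I=1
500 + 100 + 100 + 50 + 5 + 1 + 1 = 757

757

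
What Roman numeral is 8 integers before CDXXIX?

CDXXIX = 429
429 - 8 = 421

CDXXI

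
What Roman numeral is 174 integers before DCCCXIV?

DCCCXIV = 814
814 - 174 = 640

DCXL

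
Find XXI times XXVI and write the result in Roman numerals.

XXI = 21
XXVI = 26
21 × 26 = 546

DXLVI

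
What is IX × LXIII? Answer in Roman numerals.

IX = 9
LXIII = 63
9 × 63 = 567

DLXVII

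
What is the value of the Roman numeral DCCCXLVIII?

DCCCXLVIII: D=500, C=100, C=100, C=100, XL=40, V=5, I=1, I=1, I=1
500 + 100 + 100 + 100 + 40 + 5 + 1 + 1 + 1 = 848

848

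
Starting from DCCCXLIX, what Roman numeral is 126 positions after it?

DCCCXLIX = 849
849 + 126 = 975

CMLXXV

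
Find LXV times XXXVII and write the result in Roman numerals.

LXV = 65
XXXVII = 37
65 × 37 = 2405

MMCDV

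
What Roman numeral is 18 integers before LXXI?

LXXI = 71
71 - 18 = 53

LIII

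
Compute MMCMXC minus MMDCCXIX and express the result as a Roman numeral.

MMCMXC = 2990
MMDCCXIX = 2719
2990 - 2719 = 271

CCLXXI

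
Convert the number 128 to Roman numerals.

Convert 128 to Roman numerals:
  128 contains 1×100 (C)
  28 contains 2×10 (XX)
  8 contains 1×5 (V)
  3 contains 3×1 (III)

CXXVIII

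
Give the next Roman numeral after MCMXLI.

MCMXLI = 1941; next is 1942

MCMXLII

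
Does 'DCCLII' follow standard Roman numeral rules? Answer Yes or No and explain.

'DCCLII': Check the rules: uses only the symbols I, V, X, L, C, D, M; no symbol is repeated more than three times in a row; V, L and D each appear at most once; no smaller symbol precedes a larger one (values never increase from left to right). Value: D (500) + C (100) + C (100) + L (50) + I (1) + I (1) = 752. So it is a valid standard Roman numeral.

Yes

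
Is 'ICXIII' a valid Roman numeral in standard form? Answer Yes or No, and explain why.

'ICXIII': Invalid subtractive combination: IC

No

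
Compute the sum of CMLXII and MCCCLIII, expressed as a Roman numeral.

CMLXII = 962
MCCCLIII = 1353
962 + 1353 = 2315

MMCCCXV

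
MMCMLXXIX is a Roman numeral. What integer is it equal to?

MMCMLXXIX: M=1000, M=1000, CM=900, L=50, X=10, X=10, IX=9
1000 + 1000 + 900 + 50 + 10 + 10 + 9 = 2979

2979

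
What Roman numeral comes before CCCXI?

CCCXI = 311, so the previous integer is 311 - 1 = 310

CCCX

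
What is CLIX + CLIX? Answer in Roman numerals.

CLIX = 159
CLIX = 159
159 + 159 = 318

CCCXVIII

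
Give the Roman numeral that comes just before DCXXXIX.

DCXXXIX = 639; previous is 638

DCXXXVIII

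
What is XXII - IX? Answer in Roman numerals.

XXII = 22
IX = 9
22 - 9 = 13

XIII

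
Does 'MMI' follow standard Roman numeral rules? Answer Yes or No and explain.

'MMI': Check the rules: uses only the symbols I, V, X, L, C, D, M; no symbol is repeated more than three times in a row; V, L and D each appear at most once; no smaller symbol precedes a larger one (values never increase from left to right). Value: M (1000) + M (1000) + I (1) = 2001. So it is a valid standard Roman numeral.

Yes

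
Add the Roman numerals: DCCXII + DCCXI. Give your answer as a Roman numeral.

DCCXII = 712
DCCXI = 711
712 + 711 = 1423

MCDXXIII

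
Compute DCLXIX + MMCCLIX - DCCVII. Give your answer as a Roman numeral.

DCLXIX = 669, MMCCLIX = 2259, DCCVII = 707
669 + 2259 = 2928
2928 - 707 = 2221

MMCCXXI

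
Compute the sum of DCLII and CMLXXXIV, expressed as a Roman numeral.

DCLII = 652
CMLXXXIV = 984
652 + 984 = 1636

MDCXXXVI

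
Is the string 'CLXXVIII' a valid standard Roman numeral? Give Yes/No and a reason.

'CLXXVIII': Check the rules: uses only the symbols I, V, X, L, C, D, M; no symbol is repeated more than three times in a row; V, L and D each appear at most once; no smaller symbol precedes a larger one (values never increase from left to right). Value: C (100) + L (50) + X (10) + X (10) + V (5) + I (1) + I (1) + I (1) = 178. So it is a valid standard Roman numeral.

Yes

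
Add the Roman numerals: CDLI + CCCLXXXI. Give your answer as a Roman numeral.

CDLI = 451
CCCLXXXI = 381
451 + 381 = 832

DCCCXXXII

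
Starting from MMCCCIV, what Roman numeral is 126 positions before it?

MMCCCIV = 2304
2304 - 126 = 2178

MMCLXXVIII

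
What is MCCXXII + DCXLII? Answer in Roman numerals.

MCCXXII = 1222
DCXLII = 642
1222 + 642 = 1864

MDCCCLXIV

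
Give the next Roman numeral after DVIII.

DVIII = 508, so the next integer is 508 + 1 = 509

DIX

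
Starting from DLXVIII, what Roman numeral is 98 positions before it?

DLXVIII = 568
568 - 98 = 470

CDLXX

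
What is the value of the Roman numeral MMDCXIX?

MMDCXIX: M=1000, M=1000, D=500, C=100, X=10, IX=9
1000 + 1000 + 500 + 100 + 10 + 9 = 2619

2619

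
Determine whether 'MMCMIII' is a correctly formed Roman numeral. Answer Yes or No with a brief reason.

'MMCMIII': Check the rules: uses only the symbols I, V, X, L, C, D, M; no symbol is repeated more than three times in a row; V, L and D each appear at most once; the only place a smaller symbol precedes a larger one is the allowed subtractive pair CM, the symbol right after such a pair (if any) is smaller than the pair's first symbol, and otherwise the values never increase from left to right. Value: M (1000) + M (1000) + CM (900) + I (1) + I (1) + I (1) = 2903. So it is a valid standard Roman numeral.

Yes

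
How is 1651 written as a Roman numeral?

Convert 1651 to Roman numerals:
  1651 contains 1×1000 (M)
  651 contains 1×500 (D)
  151 contains 1×100 (C)
  51 contains 1×50 (L)
  1 contains 1×1 (I)

MDCLI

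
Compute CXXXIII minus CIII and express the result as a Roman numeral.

CXXXIII = 133
CIII = 103
133 - 103 = 30

XXX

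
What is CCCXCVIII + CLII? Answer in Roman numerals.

CCCXCVIII = 398
CLII = 152
398 + 152 = 550

DL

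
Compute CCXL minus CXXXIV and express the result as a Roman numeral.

CCXL = 240
CXXXIV = 134
240 - 134 = 106

CVI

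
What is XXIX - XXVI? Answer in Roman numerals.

XXIX = 29
XXVI = 26
29 - 26 = 3

III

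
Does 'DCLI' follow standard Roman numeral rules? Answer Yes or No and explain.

'DCLI': Check the rules: uses only the symbols I, V, X, L, C, D, M; no symbol is repeated more than three times in a row; V, L and D each appear at most once; no smaller symbol precedes a larger one (values never increase from left to right). Value: D (500) + C (100) + L (50) + I (1) = 651. So it is a valid standard Roman numeral.

Yes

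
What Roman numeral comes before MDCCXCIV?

MDCCXCIV = 1794; previous is 1793

MDCCXCIII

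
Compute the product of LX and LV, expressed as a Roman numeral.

LX = 60
LV = 55
60 × 55 = 3300

MMMCCC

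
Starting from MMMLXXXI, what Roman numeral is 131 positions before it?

MMMLXXXI = 3081
3081 - 131 = 2950

MMCML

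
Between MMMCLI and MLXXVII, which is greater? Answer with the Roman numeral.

MMMCLI = 3151
MLXXVII = 1077
3151 is larger

MMMCLI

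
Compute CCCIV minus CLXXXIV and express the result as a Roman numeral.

CCCIV = 304
CLXXXIV = 184
304 - 184 = 120

CXX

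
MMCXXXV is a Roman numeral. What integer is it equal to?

MMCXXXV: M=1000, M=1000, C=100, X=10, X=10, X=10, V=5
1000 + 1000 + 100 + 10 + 10 + 10 + 5 = 2135

2135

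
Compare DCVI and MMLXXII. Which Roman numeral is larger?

DCVI = 606
MMLXXII = 2072
2072 is larger

MMLXXII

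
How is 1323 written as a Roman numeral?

Convert 1323 to Roman numerals:
  1323 contains 1×1000 (M)
  323 contains 3×100 (CCC)
  23 contains 2×10 (XX)
  3 contains 3×1 (III)

MCCCXXIII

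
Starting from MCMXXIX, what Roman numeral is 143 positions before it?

MCMXXIX = 1929
1929 - 143 = 1786

MDCCLXXXVI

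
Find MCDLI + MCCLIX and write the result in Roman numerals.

MCDLI = 1451
MCCLIX = 1259
1451 + 1259 = 2710

MMDCCX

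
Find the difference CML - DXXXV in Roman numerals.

CML = 950
DXXXV = 535
950 - 535 = 415

CDXV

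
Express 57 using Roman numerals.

Convert 57 to Roman numerals:
  57 contains 1×50 (L)
  7 contains 1×5 (V)
  2 contains 2×1 (II)

LVII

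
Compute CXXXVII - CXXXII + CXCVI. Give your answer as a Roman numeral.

CXXXVII = 137, CXXXII = 132, CXCVI = 196
137 - 132 = 5
5 + 196 = 201

CCI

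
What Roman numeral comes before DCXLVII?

DCXLVII = 647; previous is 646

DCXLVI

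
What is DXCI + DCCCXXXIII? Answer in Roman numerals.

DXCI = 591
DCCCXXXIII = 833
591 + 833 = 1424

MCDXXIV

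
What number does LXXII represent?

LXXII: L=50, X=10, X=10, I=1, I=1
50 + 10 + 10 + 1 + 1 = 72

72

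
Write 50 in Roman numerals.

Convert 50 to Roman numerals:
  50 contains 1×50 (L)

L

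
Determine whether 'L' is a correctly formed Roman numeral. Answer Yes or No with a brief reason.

'L': Check the rules: uses only the symbols I, V, X, L, C, D, M; no symbol is repeated more than three times in a row; V, L and D each appear at most once; no smaller symbol precedes a larger one (values never increase from left to right). Value: L = 50. So it is a valid standard Roman numeral.

Yes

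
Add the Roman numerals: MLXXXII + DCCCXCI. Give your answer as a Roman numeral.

MLXXXII = 1082
DCCCXCI = 891
1082 + 891 = 1973

MCMLXXIII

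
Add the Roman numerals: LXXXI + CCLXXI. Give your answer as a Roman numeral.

LXXXI = 81
CCLXXI = 271
81 + 271 = 352

CCCLII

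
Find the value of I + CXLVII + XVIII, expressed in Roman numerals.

I = 1, CXLVII = 147, XVIII = 18
1 + 147 = 148
148 + 18 = 166

CLXVI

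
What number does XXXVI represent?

XXXVI: X=10, X=10, X=10, V=5, I=1
10 + 10 + 10 + 5 + 1 = 36

36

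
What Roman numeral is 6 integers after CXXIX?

CXXIX = 129
129 + 6 = 135

CXXXV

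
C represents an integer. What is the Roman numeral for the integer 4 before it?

C = 100
100 - 4 = 96

XCVI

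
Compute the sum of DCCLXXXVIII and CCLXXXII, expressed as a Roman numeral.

DCCLXXXVIII = 788
CCLXXXII = 282
788 + 282 = 1070

MLXX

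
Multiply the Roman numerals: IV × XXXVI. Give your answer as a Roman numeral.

IV = 4
XXXVI = 36
4 × 36 = 144

CXLIV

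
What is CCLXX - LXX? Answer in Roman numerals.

CCLXX = 270
LXX = 70
270 - 70 = 200

CC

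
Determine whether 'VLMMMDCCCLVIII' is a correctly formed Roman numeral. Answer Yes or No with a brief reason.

'VLMMMDCCCLVIII': V should not appear more than once

No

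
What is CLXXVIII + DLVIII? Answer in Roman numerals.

CLXXVIII = 178
DLVIII = 558
178 + 558 = 736

DCCXXXVI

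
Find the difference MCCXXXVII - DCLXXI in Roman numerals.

MCCXXXVII = 1237
DCLXXI = 671
1237 - 671 = 566

DLXVI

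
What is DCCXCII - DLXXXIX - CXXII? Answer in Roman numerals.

DCCXCII = 792, DLXXXIX = 589, CXXII = 122
792 - 589 = 203
203 - 122 = 81

LXXXI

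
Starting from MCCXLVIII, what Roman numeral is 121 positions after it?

MCCXLVIII = 1248
1248 + 121 = 1369

MCCCLXIX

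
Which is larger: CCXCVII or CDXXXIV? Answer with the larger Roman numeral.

CCXCVII = 297
CDXXXIV = 434
434 is larger

CDXXXIV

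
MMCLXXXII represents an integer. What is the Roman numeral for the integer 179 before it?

MMCLXXXII = 2182
2182 - 179 = 2003

MMIII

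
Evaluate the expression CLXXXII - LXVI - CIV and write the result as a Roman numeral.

CLXXXII = 182, LXVI = 66, CIV = 104
182 - 66 = 116
116 - 104 = 12

XII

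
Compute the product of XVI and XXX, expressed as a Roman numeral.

XVI = 16
XXX = 30
16 × 30 = 480

CDLXXX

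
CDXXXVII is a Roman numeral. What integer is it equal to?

CDXXXVII: CD=400, X=10, X=10, X=10, V=5, I=1, I=1
400 + 10 + 10 + 10 + 5 + 1 + 1 = 437

437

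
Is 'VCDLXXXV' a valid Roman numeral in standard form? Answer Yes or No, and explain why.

'VCDLXXXV': V should not appear more than once

No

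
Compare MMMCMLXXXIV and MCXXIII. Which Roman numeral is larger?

MMMCMLXXXIV = 3984
MCXXIII = 1123
3984 is larger

MMMCMLXXXIV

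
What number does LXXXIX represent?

LXXXIX: L=50, X=10, X=10, X=10, IX=9
50 + 10 + 10 + 10 + 9 = 89

89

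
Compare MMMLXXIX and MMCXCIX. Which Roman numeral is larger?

MMMLXXIX = 3079
MMCXCIX = 2199
3079 is larger

MMMLXXIX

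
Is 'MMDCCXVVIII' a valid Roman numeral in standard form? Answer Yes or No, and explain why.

'MMDCCXVVIII': V should not appear more than once

No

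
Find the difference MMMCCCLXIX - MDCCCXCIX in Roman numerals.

MMMCCCLXIX = 3369
MDCCCXCIX = 1899
3369 - 1899 = 1470

MCDLXX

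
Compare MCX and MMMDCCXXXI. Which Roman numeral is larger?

MCX = 1110
MMMDCCXXXI = 3731
3731 is larger

MMMDCCXXXI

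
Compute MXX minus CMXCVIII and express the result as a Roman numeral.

MXX = 1020
CMXCVIII = 998
1020 - 998 = 22

XXII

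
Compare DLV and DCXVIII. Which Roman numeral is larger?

DLV = 555
DCXVIII = 618
618 is larger

DCXVIII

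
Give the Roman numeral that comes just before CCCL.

CCCL = 350; previous is 349

CCCXLIX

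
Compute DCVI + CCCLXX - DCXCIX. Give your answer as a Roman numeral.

DCVI = 606, CCCLXX = 370, DCXCIX = 699
606 + 370 = 976
976 - 699 = 277

CCLXXVII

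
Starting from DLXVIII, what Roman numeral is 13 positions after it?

DLXVIII = 568
568 + 13 = 581

DLXXXI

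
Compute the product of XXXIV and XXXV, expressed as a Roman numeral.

XXXIV = 34
XXXV = 35
34 × 35 = 1190

MCXC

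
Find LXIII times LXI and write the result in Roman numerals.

LXIII = 63
LXI = 61
63 × 61 = 3843

MMMDCCCXLIII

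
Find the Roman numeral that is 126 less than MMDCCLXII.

MMDCCLXII = 2762
2762 - 126 = 2636

MMDCXXXVI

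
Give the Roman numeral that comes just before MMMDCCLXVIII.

MMMDCCLXVIII = 3768; previous is 3767

MMMDCCLXVII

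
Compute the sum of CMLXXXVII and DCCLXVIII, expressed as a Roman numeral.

CMLXXXVII = 987
DCCLXVIII = 768
987 + 768 = 1755

MDCCLV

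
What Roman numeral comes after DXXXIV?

DXXXIV = 534; next is 535

DXXXV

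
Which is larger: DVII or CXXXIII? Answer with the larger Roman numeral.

DVII = 507
CXXXIII = 133
507 is larger

DVII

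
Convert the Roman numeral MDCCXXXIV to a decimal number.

MDCCXXXIV: M=1000, D=500, C=100, C=100, X=10, X=10, X=10, IV=4
1000 + 500 + 100 + 100 + 10 + 10 + 10 + 4 = 1734

1734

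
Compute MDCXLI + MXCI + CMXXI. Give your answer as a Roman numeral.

MDCXLI = 1641, MXCI = 1091, CMXXI = 921
1641 + 1091 = 2732
2732 + 921 = 3653

MMMDCLIII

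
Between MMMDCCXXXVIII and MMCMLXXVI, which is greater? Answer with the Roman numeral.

MMMDCCXXXVIII = 3738
MMCMLXXVI = 2976
3738 is larger

MMMDCCXXXVIII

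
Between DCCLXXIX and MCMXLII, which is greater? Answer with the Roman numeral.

DCCLXXIX = 779
MCMXLII = 1942
1942 is larger

MCMXLII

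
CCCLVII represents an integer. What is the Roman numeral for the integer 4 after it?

CCCLVII = 357
357 + 4 = 361

CCCLXI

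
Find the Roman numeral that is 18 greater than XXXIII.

XXXIII = 33
33 + 18 = 51

LI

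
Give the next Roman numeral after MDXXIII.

MDXXIII = 1523, so the next integer is 1523 + 1 = 1524

MDXXIV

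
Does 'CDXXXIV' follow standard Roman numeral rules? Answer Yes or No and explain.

'CDXXXIV': Check the rules: uses only the symbols I, V, X, L, C, D, M; no symbol is repeated more than three times in a row; V, L and D each appear at most once; the only places a smaller symbol precedes a larger one are the allowed subtractive pairs CD, IV, the symbol right after such a pair (if any) is smaller than the pair's first symbol, and otherwise the values never increase from left to right. Value: CD (400) + X (10) + X (10) + X (10) + IV (4) = 434. So it is a valid standard Roman numeral.

Yes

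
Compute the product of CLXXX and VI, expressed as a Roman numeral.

CLXXX = 180
VI = 6
180 × 6 = 1080

MLXXX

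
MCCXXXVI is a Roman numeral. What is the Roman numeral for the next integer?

MCCXXXVI = 1236; next is 1237

MCCXXXVII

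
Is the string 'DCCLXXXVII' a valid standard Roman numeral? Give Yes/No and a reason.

'DCCLXXXVII': Check the rules: uses only the symbols I, V, X, L, C, D, M; no symbol is repeated more than three times in a row; V, L and D each appear at most once; no smaller symbol precedes a larger one (values never increase from left to right). Value: D (500) + C (100) + C (100) + L (50) + X (10) + X (10) + X (10) + V (5) + I (1) + I (1) = 787. So it is a valid standard Roman numeral.

Yes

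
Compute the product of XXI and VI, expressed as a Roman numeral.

XXI = 21
VI = 6
21 × 6 = 126

CXXVI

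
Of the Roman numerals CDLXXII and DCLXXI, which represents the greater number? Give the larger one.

CDLXXII = 472
DCLXXI = 671
671 is larger

DCLXXI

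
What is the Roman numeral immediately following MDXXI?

MDXXI = 1521; next is 1522

MDXXII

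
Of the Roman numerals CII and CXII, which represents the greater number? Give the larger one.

CII = 102
CXII = 112
112 is larger

CXII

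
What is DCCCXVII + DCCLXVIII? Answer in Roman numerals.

DCCCXVII = 817
DCCLXVIII = 768
817 + 768 = 1585

MDLXXXV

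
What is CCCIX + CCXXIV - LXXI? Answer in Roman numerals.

CCCIX = 309, CCXXIV = 224, LXXI = 71
309 + 224 = 533
533 - 71 = 462

CDLXII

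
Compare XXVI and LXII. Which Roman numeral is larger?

XXVI = 26
LXII = 62
62 is larger

LXII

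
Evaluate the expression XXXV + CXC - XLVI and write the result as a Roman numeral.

XXXV = 35, CXC = 190, XLVI = 46
35 + 190 = 225
225 - 46 = 179

CLXXIX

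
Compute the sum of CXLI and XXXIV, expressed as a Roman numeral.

CXLI = 141
XXXIV = 34
141 + 34 = 175

CLXXV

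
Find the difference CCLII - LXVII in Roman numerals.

CCLII = 252
LXVII = 67
252 - 67 = 185

CLXXXV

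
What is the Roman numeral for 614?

Convert 614 to Roman numerals:
  614 contains 1×500 (D)
  114 contains 1×100 (C)
  14 contains 1×10 (X)
  4 contains 1×4 (IV)

DCXIV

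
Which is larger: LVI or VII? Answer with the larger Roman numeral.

LVI = 56
VII = 7
56 is larger

LVI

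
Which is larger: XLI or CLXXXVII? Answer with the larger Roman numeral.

XLI = 41
CLXXXVII = 187
187 is larger

CLXXXVII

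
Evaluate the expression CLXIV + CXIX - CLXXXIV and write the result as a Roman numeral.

CLXIV = 164, CXIX = 119, CLXXXIV = 184
164 + 119 = 283
283 - 184 = 99

XCIX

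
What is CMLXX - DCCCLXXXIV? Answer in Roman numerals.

CMLXX = 970
DCCCLXXXIV = 884
970 - 884 = 86

LXXXVI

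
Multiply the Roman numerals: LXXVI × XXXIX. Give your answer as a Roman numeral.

LXXVI = 76
XXXIX = 39
76 × 39 = 2964

MMCMLXIV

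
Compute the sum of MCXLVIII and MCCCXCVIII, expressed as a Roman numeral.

MCXLVIII = 1148
MCCCXCVIII = 1398
1148 + 1398 = 2546

MMDXLVI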